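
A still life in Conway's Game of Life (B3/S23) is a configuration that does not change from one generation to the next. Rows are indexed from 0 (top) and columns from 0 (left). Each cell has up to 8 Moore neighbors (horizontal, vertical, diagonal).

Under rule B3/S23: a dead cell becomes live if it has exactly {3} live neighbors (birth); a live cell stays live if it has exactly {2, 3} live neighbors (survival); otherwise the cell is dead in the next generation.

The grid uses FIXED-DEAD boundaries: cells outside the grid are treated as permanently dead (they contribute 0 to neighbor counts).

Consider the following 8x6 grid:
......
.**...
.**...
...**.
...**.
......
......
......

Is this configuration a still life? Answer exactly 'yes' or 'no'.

Answer: no

Derivation:
Compute generation 1 and compare to generation 0 (given above):
Generation 1:
......
.**...
.*....
....*.
...**.
......
......
......
Cell (2,2) differs: gen0=1 vs gen1=0 -> NOT a still life.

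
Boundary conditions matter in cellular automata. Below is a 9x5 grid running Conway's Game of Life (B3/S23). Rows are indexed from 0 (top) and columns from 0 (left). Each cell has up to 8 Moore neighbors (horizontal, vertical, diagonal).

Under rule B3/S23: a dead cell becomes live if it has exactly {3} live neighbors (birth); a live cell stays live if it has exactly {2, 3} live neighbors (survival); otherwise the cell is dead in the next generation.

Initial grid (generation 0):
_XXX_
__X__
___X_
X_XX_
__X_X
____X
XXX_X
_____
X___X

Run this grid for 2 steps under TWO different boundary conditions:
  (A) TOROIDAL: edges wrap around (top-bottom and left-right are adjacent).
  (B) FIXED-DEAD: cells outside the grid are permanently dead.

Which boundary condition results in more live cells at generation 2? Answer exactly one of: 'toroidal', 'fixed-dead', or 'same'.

Answer: fixed-dead

Derivation:
Under TOROIDAL boundary, generation 2:
_____
_____
_X_X_
_____
____X
_____
XX___
_____
_____
Population = 5

Under FIXED-DEAD boundary, generation 2:
_XX__
XX_X_
XX_X_
X___X
____X
____X
_X_XX
__X__
_____
Population = 16

Comparison: toroidal=5, fixed-dead=16 -> fixed-dead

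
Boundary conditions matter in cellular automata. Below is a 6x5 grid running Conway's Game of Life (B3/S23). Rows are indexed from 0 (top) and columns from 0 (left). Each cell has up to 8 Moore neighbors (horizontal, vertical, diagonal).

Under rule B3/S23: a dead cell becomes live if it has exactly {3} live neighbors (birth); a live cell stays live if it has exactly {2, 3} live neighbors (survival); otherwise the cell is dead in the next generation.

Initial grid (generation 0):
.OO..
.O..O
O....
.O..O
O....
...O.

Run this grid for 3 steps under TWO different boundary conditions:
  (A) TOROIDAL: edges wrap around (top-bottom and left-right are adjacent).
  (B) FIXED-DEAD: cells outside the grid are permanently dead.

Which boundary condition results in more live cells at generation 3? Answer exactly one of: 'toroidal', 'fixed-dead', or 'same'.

Answer: toroidal

Derivation:
Under TOROIDAL boundary, generation 3:
....O
O.OOO
...O.
.O...
O.O.O
..O..
Population = 11

Under FIXED-DEAD boundary, generation 3:
.....
.....
.....
.....
.....
.....
Population = 0

Comparison: toroidal=11, fixed-dead=0 -> toroidal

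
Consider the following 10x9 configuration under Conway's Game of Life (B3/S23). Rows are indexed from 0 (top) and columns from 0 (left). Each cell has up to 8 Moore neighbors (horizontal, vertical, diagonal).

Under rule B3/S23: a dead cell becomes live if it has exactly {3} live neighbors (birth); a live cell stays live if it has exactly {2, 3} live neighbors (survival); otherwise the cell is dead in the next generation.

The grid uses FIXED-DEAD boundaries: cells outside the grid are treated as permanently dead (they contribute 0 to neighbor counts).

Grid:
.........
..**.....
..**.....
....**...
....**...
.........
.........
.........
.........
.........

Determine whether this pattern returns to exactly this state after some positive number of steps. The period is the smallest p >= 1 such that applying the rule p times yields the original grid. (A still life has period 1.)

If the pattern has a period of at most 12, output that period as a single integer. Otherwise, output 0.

Answer: 2

Derivation:
Simulating and comparing each generation to the original:
Gen 0 (original, given above): 8 live cells
Gen 1: 6 live cells, differs from original
Gen 2: 8 live cells, MATCHES original -> period = 2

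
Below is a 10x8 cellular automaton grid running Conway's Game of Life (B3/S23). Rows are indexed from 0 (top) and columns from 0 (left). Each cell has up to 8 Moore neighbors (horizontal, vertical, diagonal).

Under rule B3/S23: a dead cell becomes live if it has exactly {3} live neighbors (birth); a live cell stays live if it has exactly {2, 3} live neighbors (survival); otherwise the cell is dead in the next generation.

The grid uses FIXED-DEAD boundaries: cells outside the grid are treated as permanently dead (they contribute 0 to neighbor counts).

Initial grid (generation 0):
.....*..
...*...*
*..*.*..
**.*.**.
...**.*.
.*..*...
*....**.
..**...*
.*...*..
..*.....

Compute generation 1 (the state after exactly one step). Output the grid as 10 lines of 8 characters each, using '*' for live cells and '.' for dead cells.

Answer: ........
......*.
**.*.*..
**.*..*.
**.*..*.
...**.*.
.******.
.**.**..
.*.*....
........

Derivation:
Simulating step by step:
Generation 0 (given above): 25 live cells
Generation 1: 28 live cells
(generation 1 grid is the final answer)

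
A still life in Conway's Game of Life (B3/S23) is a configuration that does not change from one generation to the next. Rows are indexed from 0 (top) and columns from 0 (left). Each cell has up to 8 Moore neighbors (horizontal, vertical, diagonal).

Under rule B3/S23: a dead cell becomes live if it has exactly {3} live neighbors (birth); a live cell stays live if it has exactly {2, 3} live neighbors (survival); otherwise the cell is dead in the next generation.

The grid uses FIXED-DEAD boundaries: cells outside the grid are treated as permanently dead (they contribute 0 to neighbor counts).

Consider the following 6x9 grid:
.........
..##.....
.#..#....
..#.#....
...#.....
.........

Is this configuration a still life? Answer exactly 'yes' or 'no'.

Compute generation 1 and compare to generation 0 (given above):
Generation 1:
.........
..##.....
.#..#....
..#.#....
...#.....
.........
The grids are IDENTICAL -> still life.

Answer: yes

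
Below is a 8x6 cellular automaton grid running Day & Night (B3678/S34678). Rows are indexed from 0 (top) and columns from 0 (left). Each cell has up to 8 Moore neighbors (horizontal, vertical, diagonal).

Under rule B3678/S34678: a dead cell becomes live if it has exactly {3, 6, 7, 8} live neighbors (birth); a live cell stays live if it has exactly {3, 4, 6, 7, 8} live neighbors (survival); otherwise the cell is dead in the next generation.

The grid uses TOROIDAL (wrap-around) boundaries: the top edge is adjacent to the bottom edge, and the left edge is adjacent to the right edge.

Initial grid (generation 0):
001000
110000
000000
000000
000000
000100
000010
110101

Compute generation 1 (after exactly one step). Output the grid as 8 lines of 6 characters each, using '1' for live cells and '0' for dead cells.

Simulating step by step:
Generation 0 (given above): 9 live cells
Generation 1: 9 live cells
(generation 1 grid is the final answer)

Answer: 001001
000000
000000
000000
000000
000000
101111
001010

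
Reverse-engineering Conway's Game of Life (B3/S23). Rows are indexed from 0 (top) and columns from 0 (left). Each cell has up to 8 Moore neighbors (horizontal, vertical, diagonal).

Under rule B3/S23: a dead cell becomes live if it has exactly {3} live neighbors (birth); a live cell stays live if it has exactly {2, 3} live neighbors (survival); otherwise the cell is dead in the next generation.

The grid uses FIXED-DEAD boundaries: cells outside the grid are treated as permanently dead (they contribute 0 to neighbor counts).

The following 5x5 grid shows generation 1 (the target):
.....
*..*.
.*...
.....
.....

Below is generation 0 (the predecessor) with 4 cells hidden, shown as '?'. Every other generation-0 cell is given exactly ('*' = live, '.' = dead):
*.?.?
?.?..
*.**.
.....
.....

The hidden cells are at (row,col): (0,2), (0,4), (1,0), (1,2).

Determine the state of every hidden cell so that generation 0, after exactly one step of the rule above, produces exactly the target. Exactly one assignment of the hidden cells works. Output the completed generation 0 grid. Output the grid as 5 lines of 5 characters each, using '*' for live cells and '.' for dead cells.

Answer: *...*
*....
*.**.
.....
.....

Derivation:
Hidden generation-0 cells (in order): (0,2), (0,4), (1,0), (1,2).
A hidden cell only influences target cells in its own 3x3 neighborhood. Try each of the 2^4 = 16 assignments, step the completed generation 0 forward once under B3/S23, and compare with the target:
  (0,2)=. (0,4)=. (1,0)=. (1,2)=. -> step gives (1,0)='.' but target has '*' -> reject
  (0,2)=. (0,4)=. (1,0)=. (1,2)=* -> step gives (1,0)='.' but target has '*' -> reject
  (0,2)=. (0,4)=. (1,0)=* (1,2)=. -> step gives (1,3)='.' but target has '*' -> reject
  (0,2)=. (0,4)=. (1,0)=* (1,2)=* -> step gives (0,1)='*' but target has '.' -> reject
  (0,2)=. (0,4)=* (1,0)=. (1,2)=. -> step gives (1,0)='.' but target has '*' -> reject
  (0,2)=. (0,4)=* (1,0)=. (1,2)=* -> step gives (1,0)='.' but target has '*' -> reject
  (0,2)=. (0,4)=* (1,0)=* (1,2)=. -> step reproduces the target at every cell -> ACCEPT
  (0,2)=. (0,4)=* (1,0)=* (1,2)=* -> step gives (0,1)='*' but target has '.' -> reject
  (0,2)=* (0,4)=. (1,0)=. (1,2)=. -> step gives (1,0)='.' but target has '*' -> reject
  (0,2)=* (0,4)=. (1,0)=. (1,2)=* -> step gives (0,1)='*' but target has '.' -> reject
  (0,2)=* (0,4)=. (1,0)=* (1,2)=. -> step gives (0,1)='*' but target has '.' -> reject
  (0,2)=* (0,4)=. (1,0)=* (1,2)=* -> step gives (1,2)='*' but target has '.' -> reject
  (0,2)=* (0,4)=* (1,0)=. (1,2)=. -> step gives (1,0)='.' but target has '*' -> reject
  (0,2)=* (0,4)=* (1,0)=. (1,2)=* -> step gives (0,1)='*' but target has '.' -> reject
  (0,2)=* (0,4)=* (1,0)=* (1,2)=. -> step gives (0,1)='*' but target has '.' -> reject
  (0,2)=* (0,4)=* (1,0)=* (1,2)=* -> step gives (0,3)='*' but target has '.' -> reject
Unique solution: (0,2)=dead, (0,4)=live, (1,0)=live, (1,2)=dead.
Check: live-neighbor counts of every cell in the completed generation 0:
12010
24232
13111
12221
00000
Applying B3/S23 to generation 0 with these counts gives:
.....
*..*.
.*...
.....
.....
which matches the target exactly.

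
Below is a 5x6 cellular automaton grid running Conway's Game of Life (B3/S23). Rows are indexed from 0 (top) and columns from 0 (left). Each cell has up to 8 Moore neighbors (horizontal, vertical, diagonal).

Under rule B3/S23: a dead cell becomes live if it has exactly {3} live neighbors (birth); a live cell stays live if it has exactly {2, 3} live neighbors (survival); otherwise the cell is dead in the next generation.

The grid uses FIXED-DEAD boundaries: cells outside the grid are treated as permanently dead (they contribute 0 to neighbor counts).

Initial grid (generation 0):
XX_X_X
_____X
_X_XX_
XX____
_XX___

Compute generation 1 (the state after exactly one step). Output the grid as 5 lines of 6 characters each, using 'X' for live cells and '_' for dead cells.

Simulating step by step:
Generation 0 (given above): 12 live cells
Generation 1: 14 live cells
(generation 1 grid is the final answer)

Answer: ____X_
XX_X_X
XXX_X_
X__X__
XXX___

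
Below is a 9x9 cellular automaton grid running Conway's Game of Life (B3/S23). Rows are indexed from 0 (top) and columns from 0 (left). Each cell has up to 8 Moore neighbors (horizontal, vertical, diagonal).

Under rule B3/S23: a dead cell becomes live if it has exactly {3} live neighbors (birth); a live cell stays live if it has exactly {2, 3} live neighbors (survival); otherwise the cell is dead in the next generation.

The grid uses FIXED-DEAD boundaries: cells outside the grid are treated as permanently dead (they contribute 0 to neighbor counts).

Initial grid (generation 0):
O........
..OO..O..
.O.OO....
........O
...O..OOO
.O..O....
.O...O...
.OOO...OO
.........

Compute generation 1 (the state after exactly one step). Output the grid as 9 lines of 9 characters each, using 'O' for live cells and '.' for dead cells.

Simulating step by step:
Generation 0 (given above): 21 live cells
Generation 1: 24 live cells
(generation 1 grid is the final answer)

Answer: .........
.OOOO....
...OO....
..OOO...O
.......OO
..O.OOOO.
OO.OO....
.OO......
..O......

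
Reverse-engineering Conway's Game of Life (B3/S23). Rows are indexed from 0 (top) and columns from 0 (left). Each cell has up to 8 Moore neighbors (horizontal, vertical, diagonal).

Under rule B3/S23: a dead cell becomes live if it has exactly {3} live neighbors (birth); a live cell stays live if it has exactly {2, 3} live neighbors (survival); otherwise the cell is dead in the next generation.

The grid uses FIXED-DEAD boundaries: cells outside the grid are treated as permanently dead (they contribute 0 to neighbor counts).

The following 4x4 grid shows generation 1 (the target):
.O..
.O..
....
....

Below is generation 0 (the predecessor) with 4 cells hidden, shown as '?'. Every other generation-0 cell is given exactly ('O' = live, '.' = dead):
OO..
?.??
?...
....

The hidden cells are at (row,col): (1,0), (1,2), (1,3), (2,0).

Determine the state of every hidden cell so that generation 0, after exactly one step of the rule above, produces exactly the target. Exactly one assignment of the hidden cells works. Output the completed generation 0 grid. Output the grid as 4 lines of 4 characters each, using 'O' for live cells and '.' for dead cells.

Hidden generation-0 cells (in order): (1,0), (1,2), (1,3), (2,0).
A hidden cell only influences target cells in its own 3x3 neighborhood. Try each of the 2^4 = 16 assignments, step the completed generation 0 forward once under B3/S23, and compare with the target:
  (1,0)=. (1,2)=. (1,3)=. (2,0)=. -> step gives (0,1)='.' but target has 'O' -> reject
  (1,0)=. (1,2)=. (1,3)=. (2,0)=O -> step gives (0,1)='.' but target has 'O' -> reject
  (1,0)=. (1,2)=. (1,3)=O (2,0)=. -> step gives (0,1)='.' but target has 'O' -> reject
  (1,0)=. (1,2)=. (1,3)=O (2,0)=O -> step gives (0,1)='.' but target has 'O' -> reject
  (1,0)=. (1,2)=O (1,3)=. (2,0)=. -> step reproduces the target at every cell -> ACCEPT
  (1,0)=. (1,2)=O (1,3)=. (2,0)=O -> step gives (1,0)='O' but target has '.' -> reject
  (1,0)=. (1,2)=O (1,3)=O (2,0)=. -> step gives (0,2)='O' but target has '.' -> reject
  (1,0)=. (1,2)=O (1,3)=O (2,0)=O -> step gives (0,2)='O' but target has '.' -> reject
  (1,0)=O (1,2)=. (1,3)=. (2,0)=. -> step gives (0,0)='O' but target has '.' -> reject
  (1,0)=O (1,2)=. (1,3)=. (2,0)=O -> step gives (0,0)='O' but target has '.' -> reject
  (1,0)=O (1,2)=. (1,3)=O (2,0)=. -> step gives (0,0)='O' but target has '.' -> reject
  (1,0)=O (1,2)=. (1,3)=O (2,0)=O -> step gives (0,0)='O' but target has '.' -> reject
  (1,0)=O (1,2)=O (1,3)=. (2,0)=. -> step gives (0,0)='O' but target has '.' -> reject
  (1,0)=O (1,2)=O (1,3)=. (2,0)=O -> step gives (0,0)='O' but target has '.' -> reject
  (1,0)=O (1,2)=O (1,3)=O (2,0)=. -> step gives (0,0)='O' but target has '.' -> reject
  (1,0)=O (1,2)=O (1,3)=O (2,0)=O -> step gives (0,0)='O' but target has '.' -> reject
Unique solution: (1,0)=dead, (1,2)=live, (1,3)=dead, (2,0)=dead.
Check: live-neighbor counts of every cell in the completed generation 0:
1221
2311
0111
0000
Applying B3/S23 to generation 0 with these counts gives:
.O..
.O..
....
....
which matches the target exactly.

Answer: OO..
..O.
....
....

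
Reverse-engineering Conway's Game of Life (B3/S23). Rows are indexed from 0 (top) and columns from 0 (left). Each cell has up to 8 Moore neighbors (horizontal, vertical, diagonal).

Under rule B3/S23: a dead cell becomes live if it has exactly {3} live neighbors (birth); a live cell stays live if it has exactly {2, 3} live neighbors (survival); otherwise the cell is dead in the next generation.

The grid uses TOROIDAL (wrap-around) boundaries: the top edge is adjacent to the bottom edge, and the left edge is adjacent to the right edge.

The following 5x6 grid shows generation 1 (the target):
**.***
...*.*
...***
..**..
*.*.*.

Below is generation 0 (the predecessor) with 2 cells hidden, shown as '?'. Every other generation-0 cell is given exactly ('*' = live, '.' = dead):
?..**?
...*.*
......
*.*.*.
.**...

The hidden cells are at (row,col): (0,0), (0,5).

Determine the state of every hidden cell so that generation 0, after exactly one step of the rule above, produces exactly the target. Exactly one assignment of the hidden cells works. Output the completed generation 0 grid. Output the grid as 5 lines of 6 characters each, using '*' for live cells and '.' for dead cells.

Answer: *..**.
...*.*
......
*.*.*.
.**...

Derivation:
Hidden generation-0 cells (in order): (0,0), (0,5).
A hidden cell only influences target cells in its own 3x3 neighborhood. Try each of the 2^2 = 4 assignments, step the completed generation 0 forward once under B3/S23, and compare with the target:
  (0,0)=. (0,5)=. -> step gives (0,0)='.' but target has '*' -> reject
  (0,0)=. (0,5)=* -> step gives (0,1)='.' but target has '*' -> reject
  (0,0)=* (0,5)=. -> step reproduces the target at every cell -> ACCEPT
  (0,0)=* (0,5)=* -> step gives (0,4)='.' but target has '*' -> reject
Unique solution: (0,0)=live, (0,5)=dead.
Check: live-neighbor counts of every cell in the completed generation 0:
234333
212242
222333
142302
343534
Applying B3/S23 to generation 0 with these counts gives:
**.***
...*.*
...***
..**..
*.*.*.
which matches the target exactly.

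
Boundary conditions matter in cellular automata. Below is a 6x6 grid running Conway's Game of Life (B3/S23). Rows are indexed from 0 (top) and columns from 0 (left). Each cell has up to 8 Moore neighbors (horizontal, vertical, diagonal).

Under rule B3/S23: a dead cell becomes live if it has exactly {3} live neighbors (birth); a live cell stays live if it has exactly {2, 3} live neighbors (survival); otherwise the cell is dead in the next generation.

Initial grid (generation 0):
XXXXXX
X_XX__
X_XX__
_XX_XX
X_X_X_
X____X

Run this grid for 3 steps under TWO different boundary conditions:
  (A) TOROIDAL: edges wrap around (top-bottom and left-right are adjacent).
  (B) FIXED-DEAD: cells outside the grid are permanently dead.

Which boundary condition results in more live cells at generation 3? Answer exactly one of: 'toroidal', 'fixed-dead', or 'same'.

Answer: fixed-dead

Derivation:
Under TOROIDAL boundary, generation 3:
______
______
______
____X_
____X_
______
Population = 2

Under FIXED-DEAD boundary, generation 3:
______
XX____
__X_X_
X_XX_X
XXXX_X
____X_
Population = 14

Comparison: toroidal=2, fixed-dead=14 -> fixed-dead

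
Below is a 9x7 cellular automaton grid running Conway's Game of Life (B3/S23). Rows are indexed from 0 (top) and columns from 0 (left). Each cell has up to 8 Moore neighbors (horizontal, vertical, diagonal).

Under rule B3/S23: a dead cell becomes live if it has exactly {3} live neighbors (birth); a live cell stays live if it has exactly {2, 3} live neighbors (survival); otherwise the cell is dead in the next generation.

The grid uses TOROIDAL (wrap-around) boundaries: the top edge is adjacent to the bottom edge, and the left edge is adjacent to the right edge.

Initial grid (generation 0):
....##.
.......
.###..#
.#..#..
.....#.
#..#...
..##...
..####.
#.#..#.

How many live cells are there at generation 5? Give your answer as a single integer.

Answer: 26

Derivation:
Simulating step by step:
Generation 0 (given above): 20 live cells
Generation 1: 25 live cells
....###
..####.
####...
##.###.
....#..
..###..
.#.....
.....##
.##....
Generation 2: 20 live cells
.#....#
#......
#......
#....##
.#.....
..###..
..####.
###....
#...#..
Generation 3: 26 live cells
.#....#
##....#
##.....
##....#
#######
.#...#.
.....#.
#.#..##
..#...#
Generation 4: 21 live cells
.##..##
..#...#
..#....
...##..
...##..
.#.#...
##..##.
##...#.
..#....
Generation 5: 26 live cells
####.##
#.##.##
..#....
..#.#..
.......
##.#.#.
....##.
#.#.##.
..#..#.
Population at generation 5: 26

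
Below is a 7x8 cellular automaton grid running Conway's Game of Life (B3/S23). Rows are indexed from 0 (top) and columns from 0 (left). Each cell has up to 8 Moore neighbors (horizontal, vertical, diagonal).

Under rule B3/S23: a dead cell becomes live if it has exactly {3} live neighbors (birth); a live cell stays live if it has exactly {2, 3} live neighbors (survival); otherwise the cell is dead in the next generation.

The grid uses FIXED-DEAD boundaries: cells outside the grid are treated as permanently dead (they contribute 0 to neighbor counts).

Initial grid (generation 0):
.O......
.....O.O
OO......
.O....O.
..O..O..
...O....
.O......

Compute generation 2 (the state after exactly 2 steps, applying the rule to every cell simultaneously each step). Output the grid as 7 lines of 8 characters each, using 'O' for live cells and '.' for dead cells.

Answer: ........
OO......
........
O.O.....
..OO....
........
........

Derivation:
Simulating step by step:
Generation 0 (given above): 11 live cells
Generation 1: 10 live cells
........
OO......
OO....O.
OOO.....
..O.....
..O.....
........
Generation 2: 6 live cells
(generation 2 grid is the final answer)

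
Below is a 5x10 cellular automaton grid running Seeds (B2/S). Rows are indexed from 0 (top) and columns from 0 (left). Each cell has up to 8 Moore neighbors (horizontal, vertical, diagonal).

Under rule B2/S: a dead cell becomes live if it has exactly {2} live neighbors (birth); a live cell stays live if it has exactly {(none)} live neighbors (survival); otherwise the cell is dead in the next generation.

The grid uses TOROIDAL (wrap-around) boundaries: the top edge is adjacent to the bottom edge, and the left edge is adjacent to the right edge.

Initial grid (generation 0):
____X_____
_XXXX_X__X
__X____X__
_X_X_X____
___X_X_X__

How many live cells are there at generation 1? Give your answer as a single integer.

Simulating step by step:
Generation 0 (given above): 15 live cells
Generation 1: 10 live cells
XX_____XX_
X______XX_
________X_
_______XX_
__________
Population at generation 1: 10

Answer: 10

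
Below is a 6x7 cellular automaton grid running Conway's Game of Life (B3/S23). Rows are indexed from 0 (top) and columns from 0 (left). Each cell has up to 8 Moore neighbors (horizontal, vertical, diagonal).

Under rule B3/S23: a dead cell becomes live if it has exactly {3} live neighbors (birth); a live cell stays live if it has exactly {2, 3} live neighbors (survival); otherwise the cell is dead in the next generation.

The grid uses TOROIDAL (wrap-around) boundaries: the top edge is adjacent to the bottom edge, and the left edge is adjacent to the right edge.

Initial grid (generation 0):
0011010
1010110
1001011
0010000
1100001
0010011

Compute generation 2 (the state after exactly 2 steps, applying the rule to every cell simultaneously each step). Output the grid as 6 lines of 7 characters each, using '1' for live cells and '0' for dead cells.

Answer: 0010100
0010001
0011100
0000010
1000000
1000110

Derivation:
Simulating step by step:
Generation 0 (given above): 18 live cells
Generation 1: 18 live cells
0010000
1010000
1011010
0010010
1110011
0011110
Generation 2: 12 live cells
(generation 2 grid is the final answer)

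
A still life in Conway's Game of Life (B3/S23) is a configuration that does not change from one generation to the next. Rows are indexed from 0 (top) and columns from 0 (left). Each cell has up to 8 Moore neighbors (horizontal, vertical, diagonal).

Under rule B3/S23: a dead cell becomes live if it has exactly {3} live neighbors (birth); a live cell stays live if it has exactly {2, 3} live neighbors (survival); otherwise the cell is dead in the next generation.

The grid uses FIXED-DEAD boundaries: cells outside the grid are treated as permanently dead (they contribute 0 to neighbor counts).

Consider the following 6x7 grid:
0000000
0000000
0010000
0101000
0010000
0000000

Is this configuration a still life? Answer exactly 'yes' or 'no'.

Compute generation 1 and compare to generation 0 (given above):
Generation 1:
0000000
0000000
0010000
0101000
0010000
0000000
The grids are IDENTICAL -> still life.

Answer: yes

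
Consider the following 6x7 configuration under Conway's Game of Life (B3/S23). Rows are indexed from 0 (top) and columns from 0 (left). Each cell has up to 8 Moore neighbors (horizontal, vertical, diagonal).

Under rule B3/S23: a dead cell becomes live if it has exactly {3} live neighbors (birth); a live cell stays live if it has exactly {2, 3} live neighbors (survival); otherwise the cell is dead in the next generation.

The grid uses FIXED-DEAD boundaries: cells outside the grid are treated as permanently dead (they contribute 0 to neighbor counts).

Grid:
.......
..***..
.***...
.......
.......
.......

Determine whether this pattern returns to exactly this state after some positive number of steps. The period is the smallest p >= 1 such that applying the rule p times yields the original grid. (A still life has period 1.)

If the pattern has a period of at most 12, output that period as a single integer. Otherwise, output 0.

Answer: 2

Derivation:
Simulating and comparing each generation to the original:
Gen 0 (original, given above): 6 live cells
Gen 1: 6 live cells, differs from original
Gen 2: 6 live cells, MATCHES original -> period = 2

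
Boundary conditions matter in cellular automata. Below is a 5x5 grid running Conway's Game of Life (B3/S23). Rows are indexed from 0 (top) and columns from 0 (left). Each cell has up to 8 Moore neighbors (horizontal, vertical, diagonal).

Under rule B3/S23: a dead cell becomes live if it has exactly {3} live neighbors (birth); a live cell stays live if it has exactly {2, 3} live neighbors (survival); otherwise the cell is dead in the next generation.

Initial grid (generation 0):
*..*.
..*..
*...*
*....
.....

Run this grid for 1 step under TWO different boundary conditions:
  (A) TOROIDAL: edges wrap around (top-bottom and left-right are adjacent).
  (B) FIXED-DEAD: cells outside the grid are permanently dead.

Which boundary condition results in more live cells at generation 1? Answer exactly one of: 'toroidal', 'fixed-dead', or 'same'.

Answer: toroidal

Derivation:
Under TOROIDAL boundary, generation 1:
.....
**.*.
**..*
*...*
....*
Population = 9

Under FIXED-DEAD boundary, generation 1:
.....
.*.*.
.*...
.....
.....
Population = 3

Comparison: toroidal=9, fixed-dead=3 -> toroidal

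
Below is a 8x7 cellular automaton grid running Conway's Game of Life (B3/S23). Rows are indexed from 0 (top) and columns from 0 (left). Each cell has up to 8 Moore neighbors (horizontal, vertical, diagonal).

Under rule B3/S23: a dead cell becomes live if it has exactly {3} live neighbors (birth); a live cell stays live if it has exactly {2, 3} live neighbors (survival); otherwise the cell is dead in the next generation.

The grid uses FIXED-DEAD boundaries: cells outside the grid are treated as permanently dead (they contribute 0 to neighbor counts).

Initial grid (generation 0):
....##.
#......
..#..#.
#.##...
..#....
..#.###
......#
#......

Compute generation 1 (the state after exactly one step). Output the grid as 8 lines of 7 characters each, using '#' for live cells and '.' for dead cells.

Answer: .......
....##.
..##...
..##...
..#.##.
...#.##
......#
.......

Derivation:
Simulating step by step:
Generation 0 (given above): 15 live cells
Generation 1: 13 live cells
(generation 1 grid is the final answer)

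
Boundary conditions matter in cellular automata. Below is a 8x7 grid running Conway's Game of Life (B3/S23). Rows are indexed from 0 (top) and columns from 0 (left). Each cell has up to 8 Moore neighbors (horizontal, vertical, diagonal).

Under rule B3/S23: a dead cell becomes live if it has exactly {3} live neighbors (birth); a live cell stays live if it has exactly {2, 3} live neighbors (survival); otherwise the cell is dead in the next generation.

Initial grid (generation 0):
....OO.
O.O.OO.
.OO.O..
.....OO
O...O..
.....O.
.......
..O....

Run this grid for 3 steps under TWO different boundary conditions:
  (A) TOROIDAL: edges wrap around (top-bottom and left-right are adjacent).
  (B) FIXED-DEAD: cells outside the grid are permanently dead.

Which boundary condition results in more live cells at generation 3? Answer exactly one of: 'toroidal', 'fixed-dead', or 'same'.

Answer: toroidal

Derivation:
Under TOROIDAL boundary, generation 3:
O...O..
O..OO.O
...O...
O..OO.O
O....OO
.......
.......
.....O.
Population = 15

Under FIXED-DEAD boundary, generation 3:
..OO...
.OO.O..
OO.....
..OOOO.
.......
.......
.......
.......
Population = 11

Comparison: toroidal=15, fixed-dead=11 -> toroidal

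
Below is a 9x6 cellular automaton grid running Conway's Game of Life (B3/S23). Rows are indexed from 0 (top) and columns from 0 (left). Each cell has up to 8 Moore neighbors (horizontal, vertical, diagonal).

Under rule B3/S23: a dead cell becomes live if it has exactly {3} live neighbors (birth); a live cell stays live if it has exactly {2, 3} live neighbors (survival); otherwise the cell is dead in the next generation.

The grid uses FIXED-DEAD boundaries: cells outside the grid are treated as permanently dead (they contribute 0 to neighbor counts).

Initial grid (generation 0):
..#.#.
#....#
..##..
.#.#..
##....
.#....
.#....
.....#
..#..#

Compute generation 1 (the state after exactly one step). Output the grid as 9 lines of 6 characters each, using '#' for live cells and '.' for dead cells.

Simulating step by step:
Generation 0 (given above): 15 live cells
Generation 1: 14 live cells
(generation 1 grid is the final answer)

Answer: ......
.##.#.
.####.
##.#..
##....
.##...
......
......
......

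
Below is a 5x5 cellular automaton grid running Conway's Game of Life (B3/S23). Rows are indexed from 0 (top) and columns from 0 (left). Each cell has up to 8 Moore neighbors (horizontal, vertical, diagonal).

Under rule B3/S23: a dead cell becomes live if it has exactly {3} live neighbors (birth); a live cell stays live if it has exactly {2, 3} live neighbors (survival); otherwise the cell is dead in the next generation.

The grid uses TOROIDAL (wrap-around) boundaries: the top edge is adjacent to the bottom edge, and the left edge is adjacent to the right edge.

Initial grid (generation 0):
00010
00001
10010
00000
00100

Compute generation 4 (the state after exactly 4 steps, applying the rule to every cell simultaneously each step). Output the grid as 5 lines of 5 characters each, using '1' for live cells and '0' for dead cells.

Answer: 00011
10100
00011
00000
00000

Derivation:
Simulating step by step:
Generation 0 (given above): 5 live cells
Generation 1: 4 live cells
00010
00011
00001
00000
00000
Generation 2: 6 live cells
00011
00011
00011
00000
00000
Generation 3: 6 live cells
00011
10100
00011
00000
00000
Generation 4: 6 live cells
(generation 4 grid is the final answer)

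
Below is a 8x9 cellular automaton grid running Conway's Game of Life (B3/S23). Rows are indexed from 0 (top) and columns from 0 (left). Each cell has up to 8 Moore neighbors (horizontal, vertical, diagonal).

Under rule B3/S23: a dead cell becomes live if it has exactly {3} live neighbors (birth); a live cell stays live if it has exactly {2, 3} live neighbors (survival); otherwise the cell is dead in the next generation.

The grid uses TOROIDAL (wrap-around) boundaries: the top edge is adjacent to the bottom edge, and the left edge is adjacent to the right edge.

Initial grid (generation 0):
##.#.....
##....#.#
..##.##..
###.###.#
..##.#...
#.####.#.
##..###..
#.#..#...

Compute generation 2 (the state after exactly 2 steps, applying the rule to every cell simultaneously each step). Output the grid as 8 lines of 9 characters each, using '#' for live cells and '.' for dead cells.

Answer: ..#.....#
...#####.
...#.#...
........#
#......#.
#.......#
##.....#.
.........

Derivation:
Simulating step by step:
Generation 0 (given above): 35 live cells
Generation 1: 18 live cells
.........
...######
...#.....
#......#.
.......#.
#.......#
#........
..##.##.#
Generation 2: 17 live cells
(generation 2 grid is the final answer)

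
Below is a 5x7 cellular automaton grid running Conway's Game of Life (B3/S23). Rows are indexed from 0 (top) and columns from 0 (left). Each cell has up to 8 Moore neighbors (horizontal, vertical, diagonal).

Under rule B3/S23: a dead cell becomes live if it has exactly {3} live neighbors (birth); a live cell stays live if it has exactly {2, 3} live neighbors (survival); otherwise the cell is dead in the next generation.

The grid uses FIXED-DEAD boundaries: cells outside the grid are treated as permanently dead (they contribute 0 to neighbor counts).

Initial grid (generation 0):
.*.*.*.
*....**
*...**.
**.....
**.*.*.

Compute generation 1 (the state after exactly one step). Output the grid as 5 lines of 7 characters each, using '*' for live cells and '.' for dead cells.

Answer: ....***
**....*
*...***
..*..*.
***....

Derivation:
Simulating step by step:
Generation 0 (given above): 15 live cells
Generation 1: 15 live cells
(generation 1 grid is the final answer)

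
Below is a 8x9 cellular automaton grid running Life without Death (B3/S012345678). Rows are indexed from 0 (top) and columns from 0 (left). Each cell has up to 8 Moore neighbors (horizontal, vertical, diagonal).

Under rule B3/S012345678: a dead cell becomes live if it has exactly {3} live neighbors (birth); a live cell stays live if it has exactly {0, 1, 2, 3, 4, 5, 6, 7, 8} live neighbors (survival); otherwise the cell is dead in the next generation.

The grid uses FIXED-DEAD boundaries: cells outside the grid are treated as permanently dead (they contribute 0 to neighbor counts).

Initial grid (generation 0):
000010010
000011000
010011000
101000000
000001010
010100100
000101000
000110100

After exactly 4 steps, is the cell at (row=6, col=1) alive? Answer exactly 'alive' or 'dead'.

Answer: dead

Derivation:
Simulating step by step:
Generation 0 (given above): 19 live cells
Generation 1: 34 live cells
000011010
000111100
010111000
111011100
011001110
011101100
000101100
000111100
Generation 2: 39 live cells
000111010
001111100
110111000
111011110
011001110
011101100
000101110
000111100
Generation 3: 43 live cells
001111010
011111100
110111010
111011110
011001110
011101100
000101110
000111110
Generation 4: 47 live cells
011111010
111111110
110111010
111011111
011001110
011101100
000101110
000111110

Cell (6,1) at generation 4: 0 -> dead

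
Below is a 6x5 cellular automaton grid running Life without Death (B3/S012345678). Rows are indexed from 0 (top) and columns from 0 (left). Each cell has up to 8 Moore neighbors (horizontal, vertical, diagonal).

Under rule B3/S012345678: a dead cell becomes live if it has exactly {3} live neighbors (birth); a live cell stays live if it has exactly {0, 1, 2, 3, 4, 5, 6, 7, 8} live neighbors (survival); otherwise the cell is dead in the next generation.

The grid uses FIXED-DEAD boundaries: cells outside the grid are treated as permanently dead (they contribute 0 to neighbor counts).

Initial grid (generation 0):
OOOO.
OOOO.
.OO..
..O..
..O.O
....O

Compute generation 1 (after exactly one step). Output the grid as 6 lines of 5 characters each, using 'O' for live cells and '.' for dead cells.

Answer: OOOO.
OOOO.
OOO..
..O..
..O.O
...OO

Derivation:
Simulating step by step:
Generation 0 (given above): 14 live cells
Generation 1: 16 live cells
(generation 1 grid is the final answer)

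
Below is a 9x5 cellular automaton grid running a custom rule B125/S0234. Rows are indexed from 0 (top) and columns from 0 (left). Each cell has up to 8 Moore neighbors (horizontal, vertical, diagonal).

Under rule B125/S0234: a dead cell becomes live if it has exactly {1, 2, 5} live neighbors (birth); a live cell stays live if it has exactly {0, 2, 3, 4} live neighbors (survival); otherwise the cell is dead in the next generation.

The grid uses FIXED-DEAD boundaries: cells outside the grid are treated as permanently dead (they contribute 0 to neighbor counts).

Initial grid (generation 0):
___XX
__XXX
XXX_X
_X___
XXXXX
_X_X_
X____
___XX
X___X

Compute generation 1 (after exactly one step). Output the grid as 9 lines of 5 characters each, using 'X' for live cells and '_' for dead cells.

Answer: _X_XX
X_X_X
XXXXX
X__X_
XX_XX
_XXX_
_X___
XXXXX
XXX_X

Derivation:
Simulating step by step:
Generation 0 (given above): 22 live cells
Generation 1: 30 live cells
(generation 1 grid is the final answer)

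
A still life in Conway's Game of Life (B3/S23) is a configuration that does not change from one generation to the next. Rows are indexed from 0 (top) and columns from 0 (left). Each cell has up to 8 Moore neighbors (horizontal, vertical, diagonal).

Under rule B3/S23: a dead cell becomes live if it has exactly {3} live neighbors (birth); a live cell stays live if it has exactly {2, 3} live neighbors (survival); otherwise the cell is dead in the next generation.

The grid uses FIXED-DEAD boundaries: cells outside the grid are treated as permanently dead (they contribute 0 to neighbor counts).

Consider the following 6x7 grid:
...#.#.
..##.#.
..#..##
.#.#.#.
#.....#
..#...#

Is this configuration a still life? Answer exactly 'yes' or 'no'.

Compute generation 1 and compare to generation 0 (given above):
Generation 1:
..##...
..##.#.
.#...##
.##.##.
.##..##
.......
Cell (0,2) differs: gen0=0 vs gen1=1 -> NOT a still life.

Answer: no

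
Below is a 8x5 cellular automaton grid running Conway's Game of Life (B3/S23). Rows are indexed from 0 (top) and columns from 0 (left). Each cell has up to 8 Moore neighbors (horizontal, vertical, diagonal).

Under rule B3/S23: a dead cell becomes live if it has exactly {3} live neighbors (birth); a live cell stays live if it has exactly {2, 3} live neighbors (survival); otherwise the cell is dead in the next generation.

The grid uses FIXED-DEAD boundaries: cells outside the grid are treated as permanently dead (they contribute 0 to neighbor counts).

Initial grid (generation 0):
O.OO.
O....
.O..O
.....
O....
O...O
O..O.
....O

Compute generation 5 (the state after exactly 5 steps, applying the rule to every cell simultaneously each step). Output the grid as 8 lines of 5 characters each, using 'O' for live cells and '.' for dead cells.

Answer: .OO..
.OO..
.....
.....
.....
.....
.....
.....

Derivation:
Simulating step by step:
Generation 0 (given above): 12 live cells
Generation 1: 8 live cells
.O...
O.OO.
.....
.....
.....
OO...
...OO
.....
Generation 2: 4 live cells
.OO..
.OO..
.....
.....
.....
.....
.....
.....
Generation 3: 4 live cells
.OO..
.OO..
.....
.....
.....
.....
.....
.....
Generation 4: 4 live cells
.OO..
.OO..
.....
.....
.....
.....
.....
.....
Generation 5: 4 live cells
(generation 5 grid is the final answer)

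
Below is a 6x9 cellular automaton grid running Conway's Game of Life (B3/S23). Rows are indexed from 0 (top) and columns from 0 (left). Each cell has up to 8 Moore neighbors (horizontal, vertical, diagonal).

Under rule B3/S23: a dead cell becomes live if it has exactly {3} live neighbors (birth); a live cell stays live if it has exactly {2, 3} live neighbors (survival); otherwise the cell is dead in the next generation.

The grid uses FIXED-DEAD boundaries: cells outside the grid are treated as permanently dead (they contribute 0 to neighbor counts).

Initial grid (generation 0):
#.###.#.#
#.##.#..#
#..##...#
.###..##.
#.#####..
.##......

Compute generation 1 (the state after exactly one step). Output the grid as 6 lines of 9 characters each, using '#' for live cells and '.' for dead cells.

Simulating step by step:
Generation 0 (given above): 28 live cells
Generation 1: 23 live cells
(generation 1 grid is the final answer)

Answer: ..#.##.#.
#....#..#
#....##.#
#.....##.
#...####.
.##.##...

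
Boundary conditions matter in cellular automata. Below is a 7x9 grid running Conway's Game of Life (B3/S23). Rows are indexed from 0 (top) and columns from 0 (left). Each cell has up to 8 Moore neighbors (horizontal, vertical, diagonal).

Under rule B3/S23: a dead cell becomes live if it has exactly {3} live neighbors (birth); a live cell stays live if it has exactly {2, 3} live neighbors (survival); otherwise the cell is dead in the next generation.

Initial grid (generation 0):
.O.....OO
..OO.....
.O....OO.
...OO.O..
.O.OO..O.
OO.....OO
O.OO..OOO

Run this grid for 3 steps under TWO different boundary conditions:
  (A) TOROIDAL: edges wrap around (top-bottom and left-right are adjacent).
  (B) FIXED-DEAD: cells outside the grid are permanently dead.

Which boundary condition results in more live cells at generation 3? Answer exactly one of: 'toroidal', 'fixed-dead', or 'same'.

Answer: toroidal

Derivation:
Under TOROIDAL boundary, generation 3:
OO...OO..
..OO.O.OO
........O
O.O....OO
.OO...OO.
...O.O.O.
....OO...
Population = 23

Under FIXED-DEAD boundary, generation 3:
.O.O.....
.........
.........
..O....O.
O.O....OO
O.OO...O.
.O.......
Population = 13

Comparison: toroidal=23, fixed-dead=13 -> toroidal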